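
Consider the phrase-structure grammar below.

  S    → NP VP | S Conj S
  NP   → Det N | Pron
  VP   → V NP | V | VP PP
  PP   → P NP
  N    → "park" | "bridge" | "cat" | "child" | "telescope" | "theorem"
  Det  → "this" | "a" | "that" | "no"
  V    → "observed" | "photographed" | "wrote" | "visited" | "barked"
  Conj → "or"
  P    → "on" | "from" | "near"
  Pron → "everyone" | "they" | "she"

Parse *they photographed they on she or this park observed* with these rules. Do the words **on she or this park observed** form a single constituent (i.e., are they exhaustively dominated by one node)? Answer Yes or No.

No

[S [S [NP [Pron they]] [VP [VP [V photographed] [NP [Pron they]]] [PP [P on] [NP [Pron she]]]]] [Conj or] [S [NP [Det this] [N park]] [VP [V observed]]]]
The smallest constituent containing 'on she or this park observed' is the S spanning 'they photographed they on she or this park observed'; no single node in the tree dominates exactly the given words.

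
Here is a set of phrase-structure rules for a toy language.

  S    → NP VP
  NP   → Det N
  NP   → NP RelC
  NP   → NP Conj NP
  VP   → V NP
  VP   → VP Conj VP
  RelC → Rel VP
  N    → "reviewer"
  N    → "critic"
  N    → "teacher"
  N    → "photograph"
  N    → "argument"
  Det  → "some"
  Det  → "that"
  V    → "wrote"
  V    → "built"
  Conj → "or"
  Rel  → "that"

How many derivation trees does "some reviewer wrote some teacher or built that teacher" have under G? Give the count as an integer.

1

[S [NP [Det some] [N reviewer]] [VP [VP [V wrote] [NP [Det some] [N teacher]]] [Conj or] [VP [V built] [NP [Det that] [N teacher]]]]]
No rule offers an alternative attachment or grouping for any span, so this is the only derivation.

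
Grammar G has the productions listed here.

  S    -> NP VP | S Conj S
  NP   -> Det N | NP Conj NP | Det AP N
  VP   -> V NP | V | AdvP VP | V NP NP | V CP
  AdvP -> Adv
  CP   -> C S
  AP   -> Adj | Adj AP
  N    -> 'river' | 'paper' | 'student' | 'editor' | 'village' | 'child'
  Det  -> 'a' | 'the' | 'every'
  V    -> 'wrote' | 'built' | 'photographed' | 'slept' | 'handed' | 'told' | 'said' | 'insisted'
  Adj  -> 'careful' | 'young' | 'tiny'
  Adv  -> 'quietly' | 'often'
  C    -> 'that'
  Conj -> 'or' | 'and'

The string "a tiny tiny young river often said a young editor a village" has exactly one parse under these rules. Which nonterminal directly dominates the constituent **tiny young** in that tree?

S
  NP
    Det: a
    AP
      Adj: tiny
      AP
        Adj: tiny
        AP
          Adj: young
    N: river
  VP
    AdvP
      Adv: often
    VP
      V: said
      NP
        Det: a
        AP
          Adj: young
        N: editor
      NP
        Det: a
        N: village
The span 'tiny young' is the AP node built by AP → Adj AP.
Its mother is the AP built by AP → Adj AP.

AP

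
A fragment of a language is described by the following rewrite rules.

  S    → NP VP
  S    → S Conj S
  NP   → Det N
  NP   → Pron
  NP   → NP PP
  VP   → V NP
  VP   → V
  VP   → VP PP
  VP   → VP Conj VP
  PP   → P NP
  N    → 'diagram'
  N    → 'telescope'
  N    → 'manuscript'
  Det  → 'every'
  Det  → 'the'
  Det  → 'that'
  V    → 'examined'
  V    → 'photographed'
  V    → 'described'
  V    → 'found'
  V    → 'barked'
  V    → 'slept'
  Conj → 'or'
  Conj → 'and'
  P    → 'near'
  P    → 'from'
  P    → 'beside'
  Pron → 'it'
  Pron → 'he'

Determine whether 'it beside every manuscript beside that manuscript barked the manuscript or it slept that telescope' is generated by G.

Grammatical

[S [S [NP [NP [Pron it]] [PP [P beside] [NP [NP [Det every] [N manuscript]] [PP [P beside] [NP [Det that] [N manuscript]]]]]] [VP [V barked] [NP [Det the] [N manuscript]]]] [Conj or] [S [NP [Pron it]] [VP [V slept] [NP [Det that] [N telescope]]]]]
Every word is introduced by a lexical rule and the phrasal rules combine the resulting categories into a single S.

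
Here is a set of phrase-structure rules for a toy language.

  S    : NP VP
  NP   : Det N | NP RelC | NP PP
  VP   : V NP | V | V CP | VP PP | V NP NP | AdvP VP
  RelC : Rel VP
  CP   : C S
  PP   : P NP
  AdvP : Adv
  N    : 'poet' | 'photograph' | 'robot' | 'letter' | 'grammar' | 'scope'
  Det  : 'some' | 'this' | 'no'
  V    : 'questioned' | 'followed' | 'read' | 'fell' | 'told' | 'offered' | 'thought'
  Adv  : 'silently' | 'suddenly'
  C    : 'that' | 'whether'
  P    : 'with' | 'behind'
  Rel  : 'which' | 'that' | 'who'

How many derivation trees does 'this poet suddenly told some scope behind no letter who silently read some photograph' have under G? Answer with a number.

6

Two of the 6 distinct bracketings:
[S [NP [Det this] [N poet]] [VP [VP [AdvP [Adv suddenly]] [VP [V told] [NP [Det some] [N scope]]]] [PP [P behind] [NP [NP [Det no] [N letter]] [RelC [Rel who] [VP [AdvP [Adv silently]] [VP [V read] [NP [Det some] [N photograph]]]]]]]]]
[S [NP [Det this] [N poet]] [VP [AdvP [Adv suddenly]] [VP [V told] [NP [NP [NP [Det some] [N scope]] [PP [P behind] [NP [Det no] [N letter]]]] [RelC [Rel who] [VP [AdvP [Adv silently]] [VP [V read] [NP [Det some] [N photograph]]]]]]]]]
The difference turns on whether NP → NP PP is used at the relevant span, versus an alternative expansion of NP.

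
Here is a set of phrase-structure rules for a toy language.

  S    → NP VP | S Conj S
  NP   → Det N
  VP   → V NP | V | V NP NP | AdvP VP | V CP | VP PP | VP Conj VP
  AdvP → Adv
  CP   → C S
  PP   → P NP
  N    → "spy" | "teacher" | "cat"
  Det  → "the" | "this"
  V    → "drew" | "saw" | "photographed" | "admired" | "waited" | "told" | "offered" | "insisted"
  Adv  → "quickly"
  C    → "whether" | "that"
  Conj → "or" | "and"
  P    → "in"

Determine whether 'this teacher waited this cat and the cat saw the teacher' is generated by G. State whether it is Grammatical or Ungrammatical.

Grammatical

[S [S [NP [Det this] [N teacher]] [VP [V waited] [NP [Det this] [N cat]]]] [Conj and] [S [NP [Det the] [N cat]] [VP [V saw] [NP [Det the] [N teacher]]]]]
Each bracket corresponds to one application of a listed rule, so the string is derivable from S.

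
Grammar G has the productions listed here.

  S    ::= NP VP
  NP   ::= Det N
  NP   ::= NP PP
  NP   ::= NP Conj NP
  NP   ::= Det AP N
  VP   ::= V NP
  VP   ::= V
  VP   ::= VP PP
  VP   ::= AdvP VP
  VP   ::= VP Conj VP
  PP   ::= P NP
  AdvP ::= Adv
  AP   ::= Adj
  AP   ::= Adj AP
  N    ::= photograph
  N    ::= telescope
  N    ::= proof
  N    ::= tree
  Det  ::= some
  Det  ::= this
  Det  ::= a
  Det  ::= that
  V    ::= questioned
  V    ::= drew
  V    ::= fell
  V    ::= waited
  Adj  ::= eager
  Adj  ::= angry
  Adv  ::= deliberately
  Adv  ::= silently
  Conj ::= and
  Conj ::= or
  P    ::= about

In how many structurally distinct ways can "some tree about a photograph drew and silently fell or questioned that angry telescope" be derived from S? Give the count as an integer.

3

Two of the 3 distinct bracketings:
[S [NP [NP [Det some] [N tree]] [PP [P about] [NP [Det a] [N photograph]]]] [VP [VP [V drew]] [Conj and] [VP [AdvP [Adv silently]] [VP [VP [V fell]] [Conj or] [VP [V questioned] [NP [Det that] [AP [Adj angry]] [N telescope]]]]]]]
[S [NP [NP [Det some] [N tree]] [PP [P about] [NP [Det a] [N photograph]]]] [VP [VP [V drew]] [Conj and] [VP [VP [AdvP [Adv silently]] [VP [V fell]]] [Conj or] [VP [V questioned] [NP [Det that] [AP [Adj angry]] [N telescope]]]]]]
The trees differ in how a recursive rule is bracketed over the same span.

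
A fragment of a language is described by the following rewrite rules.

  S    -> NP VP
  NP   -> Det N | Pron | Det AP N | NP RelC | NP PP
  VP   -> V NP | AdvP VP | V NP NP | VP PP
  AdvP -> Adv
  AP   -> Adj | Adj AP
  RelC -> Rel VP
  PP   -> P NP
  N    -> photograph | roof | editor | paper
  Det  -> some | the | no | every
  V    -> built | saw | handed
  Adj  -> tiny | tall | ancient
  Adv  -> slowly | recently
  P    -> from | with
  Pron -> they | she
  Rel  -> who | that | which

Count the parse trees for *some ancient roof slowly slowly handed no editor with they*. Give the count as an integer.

Two of the 4 distinct bracketings:
[S [NP [Det some] [AP [Adj ancient]] [N roof]] [VP [AdvP [Adv slowly]] [VP [AdvP [Adv slowly]] [VP [V handed] [NP [NP [Det no] [N editor]] [PP [P with] [NP [Pron they]]]]]]]]
[S [NP [Det some] [AP [Adj ancient]] [N roof]] [VP [AdvP [Adv slowly]] [VP [AdvP [Adv slowly]] [VP [VP [V handed] [NP [Det no] [N editor]]] [PP [P with] [NP [Pron they]]]]]]]
The difference turns on whether NP → NP PP is used at the relevant span, versus an alternative expansion of NP.

4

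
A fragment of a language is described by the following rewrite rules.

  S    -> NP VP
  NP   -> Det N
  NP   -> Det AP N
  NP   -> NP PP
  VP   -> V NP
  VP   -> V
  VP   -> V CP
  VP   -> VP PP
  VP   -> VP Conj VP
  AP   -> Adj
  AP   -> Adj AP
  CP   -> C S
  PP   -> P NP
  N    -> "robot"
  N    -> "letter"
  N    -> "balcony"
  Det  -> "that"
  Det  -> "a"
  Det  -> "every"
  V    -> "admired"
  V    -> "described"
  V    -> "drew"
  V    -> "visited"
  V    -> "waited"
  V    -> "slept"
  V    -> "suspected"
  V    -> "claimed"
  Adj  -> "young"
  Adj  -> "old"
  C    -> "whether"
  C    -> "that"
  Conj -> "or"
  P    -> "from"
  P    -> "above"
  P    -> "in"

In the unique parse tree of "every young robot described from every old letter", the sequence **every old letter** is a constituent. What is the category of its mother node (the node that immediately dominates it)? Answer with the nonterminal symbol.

[S [NP [Det every] [AP [Adj young]] [N robot]] [VP [VP [V described]] [PP [P from] [NP [Det every] [AP [Adj old]] [N letter]]]]]
The span 'every old letter' is the NP node built by NP → Det AP N.
Its mother is the PP built by PP → P NP.

PP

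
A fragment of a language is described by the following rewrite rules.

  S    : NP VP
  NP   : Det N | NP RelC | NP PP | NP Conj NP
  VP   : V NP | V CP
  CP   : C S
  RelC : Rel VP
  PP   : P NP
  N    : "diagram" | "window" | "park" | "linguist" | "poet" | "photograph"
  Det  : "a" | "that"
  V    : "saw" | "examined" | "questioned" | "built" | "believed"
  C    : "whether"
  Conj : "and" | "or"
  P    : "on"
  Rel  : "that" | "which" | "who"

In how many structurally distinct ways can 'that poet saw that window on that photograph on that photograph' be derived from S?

The two bracketings:
[S [NP [Det that] [N poet]] [VP [V saw] [NP [NP [Det that] [N window]] [PP [P on] [NP [NP [Det that] [N photograph]] [PP [P on] [NP [Det that] [N photograph]]]]]]]]
[S [NP [Det that] [N poet]] [VP [V saw] [NP [NP [NP [Det that] [N window]] [PP [P on] [NP [Det that] [N photograph]]]] [PP [P on] [NP [Det that] [N photograph]]]]]]
The trees differ in how a recursive rule is bracketed over the same span.

2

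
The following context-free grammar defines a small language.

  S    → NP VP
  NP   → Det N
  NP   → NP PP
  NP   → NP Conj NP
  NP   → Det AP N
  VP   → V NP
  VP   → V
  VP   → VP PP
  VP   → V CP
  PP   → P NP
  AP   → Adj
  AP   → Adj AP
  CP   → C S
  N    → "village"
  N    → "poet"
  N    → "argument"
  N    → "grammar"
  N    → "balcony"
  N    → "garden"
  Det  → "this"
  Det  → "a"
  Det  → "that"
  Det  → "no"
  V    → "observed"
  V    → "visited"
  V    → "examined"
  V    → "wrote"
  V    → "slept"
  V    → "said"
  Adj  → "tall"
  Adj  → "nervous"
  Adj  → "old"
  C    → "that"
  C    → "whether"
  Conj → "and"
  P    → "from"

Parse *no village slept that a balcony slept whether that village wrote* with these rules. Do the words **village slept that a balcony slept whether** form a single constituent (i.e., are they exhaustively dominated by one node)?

No

[S [NP [Det no] [N village]] [VP [V slept] [CP [C that] [S [NP [Det a] [N balcony]] [VP [V slept] [CP [C whether] [S [NP [Det that] [N village]] [VP [V wrote]]]]]]]]]
The smallest constituent containing 'village slept that a balcony slept whether' is the S spanning 'no village slept that a balcony slept whether that village wrote'; no single node in the tree dominates exactly the given words.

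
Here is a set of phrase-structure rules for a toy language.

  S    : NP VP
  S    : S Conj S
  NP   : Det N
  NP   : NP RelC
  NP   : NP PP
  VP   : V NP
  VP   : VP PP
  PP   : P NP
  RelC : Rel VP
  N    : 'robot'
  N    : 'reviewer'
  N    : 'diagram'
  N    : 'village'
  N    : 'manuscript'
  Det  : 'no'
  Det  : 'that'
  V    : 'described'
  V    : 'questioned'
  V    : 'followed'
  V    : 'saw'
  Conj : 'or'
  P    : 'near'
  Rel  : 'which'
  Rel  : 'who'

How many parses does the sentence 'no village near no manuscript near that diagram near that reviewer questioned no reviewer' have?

Two of the 5 distinct bracketings:
[S [NP [NP [Det no] [N village]] [PP [P near] [NP [NP [Det no] [N manuscript]] [PP [P near] [NP [NP [Det that] [N diagram]] [PP [P near] [NP [Det that] [N reviewer]]]]]]]] [VP [V questioned] [NP [Det no] [N reviewer]]]]
[S [NP [NP [Det no] [N village]] [PP [P near] [NP [NP [NP [Det no] [N manuscript]] [PP [P near] [NP [Det that] [N diagram]]]] [PP [P near] [NP [Det that] [N reviewer]]]]]] [VP [V questioned] [NP [Det no] [N reviewer]]]]
The trees differ in how a recursive rule is bracketed over the same span.

5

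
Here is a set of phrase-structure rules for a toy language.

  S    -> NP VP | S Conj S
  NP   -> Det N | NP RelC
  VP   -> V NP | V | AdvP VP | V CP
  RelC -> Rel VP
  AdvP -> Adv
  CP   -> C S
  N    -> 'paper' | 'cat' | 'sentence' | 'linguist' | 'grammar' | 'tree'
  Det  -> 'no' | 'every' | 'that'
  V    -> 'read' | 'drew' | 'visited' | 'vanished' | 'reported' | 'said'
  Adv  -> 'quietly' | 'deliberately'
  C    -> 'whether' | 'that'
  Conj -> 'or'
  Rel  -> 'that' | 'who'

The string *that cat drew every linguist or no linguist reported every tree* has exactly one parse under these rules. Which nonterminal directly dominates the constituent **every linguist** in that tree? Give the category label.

[S [S [NP [Det that] [N cat]] [VP [V drew] [NP [Det every] [N linguist]]]] [Conj or] [S [NP [Det no] [N linguist]] [VP [V reported] [NP [Det every] [N tree]]]]]
The span 'every linguist' is the NP node built by NP → Det N.
Its mother is the VP built by VP → V NP.

VP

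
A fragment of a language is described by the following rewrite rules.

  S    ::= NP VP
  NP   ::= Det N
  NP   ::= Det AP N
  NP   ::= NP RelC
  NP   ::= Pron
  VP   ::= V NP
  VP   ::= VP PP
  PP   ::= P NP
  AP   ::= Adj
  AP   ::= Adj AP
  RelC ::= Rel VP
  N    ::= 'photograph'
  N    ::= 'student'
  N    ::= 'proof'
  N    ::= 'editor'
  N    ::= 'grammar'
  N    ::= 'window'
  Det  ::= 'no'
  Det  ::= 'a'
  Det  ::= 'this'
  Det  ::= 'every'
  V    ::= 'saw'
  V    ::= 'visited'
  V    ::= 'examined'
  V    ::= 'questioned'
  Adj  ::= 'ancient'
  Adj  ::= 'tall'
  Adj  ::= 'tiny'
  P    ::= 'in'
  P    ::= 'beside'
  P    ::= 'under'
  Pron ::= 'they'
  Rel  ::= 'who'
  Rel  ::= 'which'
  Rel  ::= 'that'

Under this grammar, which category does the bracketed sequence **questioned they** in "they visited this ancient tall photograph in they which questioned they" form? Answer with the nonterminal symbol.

VP

S
  NP
    Pron: they
  VP
    VP
      V: visited
      NP
        Det: this
        AP
          Adj: ancient
          AP
            Adj: tall
        N: photograph
    PP
      P: in
      NP
        NP
          Pron: they
        RelC
          Rel: which
          VP
            V: questioned
            NP
              Pron: they
The span 'questioned they' is the VP node built by VP → V NP.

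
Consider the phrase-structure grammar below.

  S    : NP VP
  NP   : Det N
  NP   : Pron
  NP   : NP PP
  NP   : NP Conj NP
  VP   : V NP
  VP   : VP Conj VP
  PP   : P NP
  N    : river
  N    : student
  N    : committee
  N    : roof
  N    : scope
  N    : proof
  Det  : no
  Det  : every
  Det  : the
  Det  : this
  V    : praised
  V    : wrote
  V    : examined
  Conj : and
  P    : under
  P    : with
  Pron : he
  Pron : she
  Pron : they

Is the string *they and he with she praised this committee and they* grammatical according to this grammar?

[S [NP [NP [NP [Pron they]] [Conj and] [NP [Pron he]]] [PP [P with] [NP [Pron she]]]] [VP [V praised] [NP [NP [Det this] [N committee]] [Conj and] [NP [Pron they]]]]]
Each bracket corresponds to one application of a listed rule, so the string is derivable from S.

Grammatical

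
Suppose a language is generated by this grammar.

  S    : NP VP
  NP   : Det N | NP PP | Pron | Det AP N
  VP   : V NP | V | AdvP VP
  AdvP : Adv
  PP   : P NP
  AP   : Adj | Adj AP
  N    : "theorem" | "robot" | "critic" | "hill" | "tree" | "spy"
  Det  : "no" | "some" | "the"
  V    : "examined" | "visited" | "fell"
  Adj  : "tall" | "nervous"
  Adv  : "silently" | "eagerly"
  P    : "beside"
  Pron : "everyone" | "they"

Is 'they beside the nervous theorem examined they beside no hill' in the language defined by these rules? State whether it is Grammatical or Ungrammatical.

Grammatical

S
  NP
    NP
      Pron: they
    PP
      P: beside
      NP
        Det: the
        AP
          Adj: nervous
        N: theorem
  VP
    V: examined
    NP
      NP
        Pron: they
      PP
        P: beside
        NP
          Det: no
          N: hill
Every word is introduced by a lexical rule and the phrasal rules combine the resulting categories into a single S.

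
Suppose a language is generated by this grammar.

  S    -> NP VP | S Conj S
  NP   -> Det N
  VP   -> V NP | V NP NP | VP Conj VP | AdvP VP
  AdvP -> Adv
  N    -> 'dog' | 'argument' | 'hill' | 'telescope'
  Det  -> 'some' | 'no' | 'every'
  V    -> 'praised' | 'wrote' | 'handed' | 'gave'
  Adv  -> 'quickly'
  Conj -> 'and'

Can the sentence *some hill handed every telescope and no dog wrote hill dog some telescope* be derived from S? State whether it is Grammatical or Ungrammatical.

A V word can never sit immediately before an N word in any string this grammar generates, so the substring 'wrote hill' rules out a derivation.

Ungrammatical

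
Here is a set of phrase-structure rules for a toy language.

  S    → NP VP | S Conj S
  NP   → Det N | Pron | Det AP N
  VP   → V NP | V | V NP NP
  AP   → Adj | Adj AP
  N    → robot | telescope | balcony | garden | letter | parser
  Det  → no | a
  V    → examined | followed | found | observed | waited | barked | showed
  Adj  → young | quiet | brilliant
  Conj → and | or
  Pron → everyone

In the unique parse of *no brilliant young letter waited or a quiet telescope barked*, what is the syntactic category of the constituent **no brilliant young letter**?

S
  S
    NP
      Det: no
      AP
        Adj: brilliant
        AP
          Adj: young
      N: letter
    VP
      V: waited
  Conj: or
  S
    NP
      Det: a
      AP
        Adj: quiet
      N: telescope
    VP
      V: barked
The span 'no brilliant young letter' is the NP node built by NP → Det AP N.

NP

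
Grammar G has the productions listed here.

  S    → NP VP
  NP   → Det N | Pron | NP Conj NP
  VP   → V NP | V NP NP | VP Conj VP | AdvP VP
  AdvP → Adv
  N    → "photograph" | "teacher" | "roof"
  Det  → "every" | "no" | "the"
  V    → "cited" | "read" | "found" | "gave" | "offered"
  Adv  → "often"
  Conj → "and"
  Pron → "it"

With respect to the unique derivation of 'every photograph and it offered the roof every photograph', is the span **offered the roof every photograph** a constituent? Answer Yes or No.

Yes

[S [NP [NP [Det every] [N photograph]] [Conj and] [NP [Pron it]]] [VP [V offered] [NP [Det the] [N roof]] [NP [Det every] [N photograph]]]]
The words 'offered the roof every photograph' are exhaustively dominated by a single VP node (built by VP → V NP NP), so they form a constituent.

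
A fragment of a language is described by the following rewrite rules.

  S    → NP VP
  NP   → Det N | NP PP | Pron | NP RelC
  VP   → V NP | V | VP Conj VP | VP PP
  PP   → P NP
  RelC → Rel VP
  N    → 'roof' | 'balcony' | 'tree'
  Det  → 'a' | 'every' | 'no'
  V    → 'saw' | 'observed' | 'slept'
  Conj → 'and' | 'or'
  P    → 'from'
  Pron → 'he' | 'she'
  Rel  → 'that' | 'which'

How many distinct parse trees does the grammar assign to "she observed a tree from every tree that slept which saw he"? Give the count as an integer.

Two of the 4 distinct bracketings:
[S [NP [Pron she]] [VP [V observed] [NP [NP [Det a] [N tree]] [PP [P from] [NP [NP [NP [Det every] [N tree]] [RelC [Rel that] [VP [V slept]]]] [RelC [Rel which] [VP [V saw] [NP [Pron he]]]]]]]]]
[S [NP [Pron she]] [VP [V observed] [NP [NP [NP [Det a] [N tree]] [PP [P from] [NP [NP [Det every] [N tree]] [RelC [Rel that] [VP [V slept]]]]]] [RelC [Rel which] [VP [V saw] [NP [Pron he]]]]]]]
The trees differ in how a recursive rule is bracketed over the same span.

4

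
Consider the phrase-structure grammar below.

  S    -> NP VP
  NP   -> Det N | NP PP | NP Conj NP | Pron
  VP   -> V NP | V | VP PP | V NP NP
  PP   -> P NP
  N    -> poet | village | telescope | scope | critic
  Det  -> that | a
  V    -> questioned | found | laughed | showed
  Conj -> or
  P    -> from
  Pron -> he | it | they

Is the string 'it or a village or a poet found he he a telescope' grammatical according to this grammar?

Ungrammatical

For S → NP VP, every NP-prefix leaves a non-VP remainder: after 'it' the remainder is not a VP; after 'it or a village' the remainder is not a VP; after 'it or a village or a poet' the remainder is not a VP.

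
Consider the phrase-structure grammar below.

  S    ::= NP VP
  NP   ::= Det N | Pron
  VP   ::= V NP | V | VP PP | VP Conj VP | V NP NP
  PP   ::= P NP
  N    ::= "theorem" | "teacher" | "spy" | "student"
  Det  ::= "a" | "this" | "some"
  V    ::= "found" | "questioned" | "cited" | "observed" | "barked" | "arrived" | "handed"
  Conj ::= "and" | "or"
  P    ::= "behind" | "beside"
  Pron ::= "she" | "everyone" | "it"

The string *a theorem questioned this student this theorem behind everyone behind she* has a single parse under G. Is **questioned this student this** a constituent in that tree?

No

[S [NP [Det a] [N theorem]] [VP [VP [VP [V questioned] [NP [Det this] [N student]] [NP [Det this] [N theorem]]] [PP [P behind] [NP [Pron everyone]]]] [PP [P behind] [NP [Pron she]]]]]
The smallest constituent containing 'questioned this student this' is the VP spanning 'questioned this student this theorem'; no single node in the tree dominates exactly the given words.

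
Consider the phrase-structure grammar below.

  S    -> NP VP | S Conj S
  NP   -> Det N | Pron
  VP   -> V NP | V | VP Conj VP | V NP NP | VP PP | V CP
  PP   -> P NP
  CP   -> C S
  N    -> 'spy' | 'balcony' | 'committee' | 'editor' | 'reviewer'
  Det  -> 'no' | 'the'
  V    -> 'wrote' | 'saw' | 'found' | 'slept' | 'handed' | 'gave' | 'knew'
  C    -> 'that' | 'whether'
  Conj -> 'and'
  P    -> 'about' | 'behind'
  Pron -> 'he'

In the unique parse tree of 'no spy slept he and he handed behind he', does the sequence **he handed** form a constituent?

No

[S [S [NP [Det no] [N spy]] [VP [V slept] [NP [Pron he]]]] [Conj and] [S [NP [Pron he]] [VP [VP [V handed]] [PP [P behind] [NP [Pron he]]]]]]
The smallest constituent containing 'he handed' is the S spanning 'he handed behind he'; no single node in the tree dominates exactly the given words.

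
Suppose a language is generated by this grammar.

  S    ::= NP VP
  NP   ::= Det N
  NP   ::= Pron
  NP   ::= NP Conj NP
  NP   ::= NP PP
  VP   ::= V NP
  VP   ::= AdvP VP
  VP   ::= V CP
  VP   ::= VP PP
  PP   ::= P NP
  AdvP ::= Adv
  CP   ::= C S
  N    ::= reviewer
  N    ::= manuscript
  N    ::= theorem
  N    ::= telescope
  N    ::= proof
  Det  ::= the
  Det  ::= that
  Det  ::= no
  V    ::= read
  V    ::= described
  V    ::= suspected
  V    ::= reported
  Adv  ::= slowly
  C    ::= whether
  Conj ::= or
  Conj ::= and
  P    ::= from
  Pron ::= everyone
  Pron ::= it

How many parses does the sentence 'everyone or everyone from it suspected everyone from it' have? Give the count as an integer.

4

Two of the 4 distinct bracketings:
[S [NP [NP [Pron everyone]] [Conj or] [NP [NP [Pron everyone]] [PP [P from] [NP [Pron it]]]]] [VP [V suspected] [NP [NP [Pron everyone]] [PP [P from] [NP [Pron it]]]]]]
[S [NP [NP [Pron everyone]] [Conj or] [NP [NP [Pron everyone]] [PP [P from] [NP [Pron it]]]]] [VP [VP [V suspected] [NP [Pron everyone]]] [PP [P from] [NP [Pron it]]]]]
The difference turns on whether VP → VP PP is used at the relevant span, versus an alternative expansion of VP.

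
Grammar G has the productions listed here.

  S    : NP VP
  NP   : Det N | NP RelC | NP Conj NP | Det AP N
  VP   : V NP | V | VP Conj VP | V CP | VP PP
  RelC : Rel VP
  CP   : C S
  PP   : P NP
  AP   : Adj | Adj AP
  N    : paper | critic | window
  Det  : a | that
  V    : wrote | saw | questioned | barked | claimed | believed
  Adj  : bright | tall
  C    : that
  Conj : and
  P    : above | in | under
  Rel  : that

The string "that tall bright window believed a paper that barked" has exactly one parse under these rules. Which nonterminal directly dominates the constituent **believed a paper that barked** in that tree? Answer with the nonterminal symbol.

S

S
  NP
    Det: that
    AP
      Adj: tall
      AP
        Adj: bright
    N: window
  VP
    V: believed
    NP
      NP
        Det: a
        N: paper
      RelC
        Rel: that
        VP
          V: barked
The span 'believed a paper that barked' is the VP node built by VP → V NP.
Its mother is the S built by S → NP VP.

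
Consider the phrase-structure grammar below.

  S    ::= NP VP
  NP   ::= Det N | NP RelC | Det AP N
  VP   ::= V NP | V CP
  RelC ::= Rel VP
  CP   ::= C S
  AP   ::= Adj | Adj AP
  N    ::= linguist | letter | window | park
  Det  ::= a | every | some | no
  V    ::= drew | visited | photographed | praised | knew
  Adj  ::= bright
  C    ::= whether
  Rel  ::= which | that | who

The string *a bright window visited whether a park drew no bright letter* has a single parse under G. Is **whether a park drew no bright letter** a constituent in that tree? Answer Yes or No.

[S [NP [Det a] [AP [Adj bright]] [N window]] [VP [V visited] [CP [C whether] [S [NP [Det a] [N park]] [VP [V drew] [NP [Det no] [AP [Adj bright]] [N letter]]]]]]]
The words 'whether a park drew no bright letter' are exhaustively dominated by a single CP node (built by CP → C S), so they form a constituent.

Yes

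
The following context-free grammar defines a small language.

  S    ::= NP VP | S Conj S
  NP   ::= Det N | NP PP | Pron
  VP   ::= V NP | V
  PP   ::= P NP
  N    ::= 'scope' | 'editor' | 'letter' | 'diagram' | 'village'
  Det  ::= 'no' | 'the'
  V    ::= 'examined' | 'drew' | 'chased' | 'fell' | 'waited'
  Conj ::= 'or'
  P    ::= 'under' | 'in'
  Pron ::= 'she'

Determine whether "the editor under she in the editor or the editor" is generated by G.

For S → NP VP, every NP-prefix leaves a non-VP remainder: after 'the editor' the remainder is not a VP; after 'the editor under she' the remainder is not a VP; after 'the editor under she in the editor' the remainder is not a VP. The alternative S rule S → S Conj S likewise has no satisfying split.

Ungrammatical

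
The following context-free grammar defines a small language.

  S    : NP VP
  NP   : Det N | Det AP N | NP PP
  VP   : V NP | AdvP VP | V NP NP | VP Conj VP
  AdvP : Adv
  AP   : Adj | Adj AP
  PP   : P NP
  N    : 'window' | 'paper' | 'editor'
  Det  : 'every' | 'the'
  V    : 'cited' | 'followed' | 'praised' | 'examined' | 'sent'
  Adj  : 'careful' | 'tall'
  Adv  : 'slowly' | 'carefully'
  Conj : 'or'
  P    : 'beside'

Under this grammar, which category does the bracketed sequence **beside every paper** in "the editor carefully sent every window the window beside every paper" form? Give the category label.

S
  NP
    Det: the
    N: editor
  VP
    AdvP
      Adv: carefully
    VP
      V: sent
      NP
        Det: every
        N: window
      NP
        NP
          Det: the
          N: window
        PP
          P: beside
          NP
            Det: every
            N: paper
The span 'beside every paper' is the PP node built by PP → P NP.

PP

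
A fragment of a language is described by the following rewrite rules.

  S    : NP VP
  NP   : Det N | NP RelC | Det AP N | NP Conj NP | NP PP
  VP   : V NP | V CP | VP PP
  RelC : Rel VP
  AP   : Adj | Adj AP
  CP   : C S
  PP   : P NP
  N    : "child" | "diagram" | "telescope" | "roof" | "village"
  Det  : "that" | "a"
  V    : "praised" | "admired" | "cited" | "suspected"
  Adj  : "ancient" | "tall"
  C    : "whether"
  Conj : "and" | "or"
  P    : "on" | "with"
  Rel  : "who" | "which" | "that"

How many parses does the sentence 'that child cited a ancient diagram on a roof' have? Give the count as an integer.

2

The two bracketings:
[S [NP [Det that] [N child]] [VP [V cited] [NP [NP [Det a] [AP [Adj ancient]] [N diagram]] [PP [P on] [NP [Det a] [N roof]]]]]]
[S [NP [Det that] [N child]] [VP [VP [V cited] [NP [Det a] [AP [Adj ancient]] [N diagram]]] [PP [P on] [NP [Det a] [N roof]]]]]
The difference turns on whether NP → NP PP is used at the relevant span, versus an alternative expansion of NP.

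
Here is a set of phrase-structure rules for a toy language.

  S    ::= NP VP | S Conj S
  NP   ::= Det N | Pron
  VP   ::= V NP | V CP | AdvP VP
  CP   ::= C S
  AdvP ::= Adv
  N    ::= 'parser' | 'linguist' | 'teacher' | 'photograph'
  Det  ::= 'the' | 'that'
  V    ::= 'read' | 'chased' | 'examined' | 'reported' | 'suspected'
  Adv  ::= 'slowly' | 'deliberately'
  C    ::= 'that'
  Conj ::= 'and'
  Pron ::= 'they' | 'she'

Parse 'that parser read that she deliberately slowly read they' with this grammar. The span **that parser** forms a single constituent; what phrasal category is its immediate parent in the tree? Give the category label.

S

S
  NP
    Det: that
    N: parser
  VP
    V: read
    CP
      C: that
      S
        NP
          Pron: she
        VP
          AdvP
            Adv: deliberately
          VP
            AdvP
              Adv: slowly
            VP
              V: read
              NP
                Pron: they
The span 'that parser' is the NP node built by NP → Det N.
Its mother is the S built by S → NP VP.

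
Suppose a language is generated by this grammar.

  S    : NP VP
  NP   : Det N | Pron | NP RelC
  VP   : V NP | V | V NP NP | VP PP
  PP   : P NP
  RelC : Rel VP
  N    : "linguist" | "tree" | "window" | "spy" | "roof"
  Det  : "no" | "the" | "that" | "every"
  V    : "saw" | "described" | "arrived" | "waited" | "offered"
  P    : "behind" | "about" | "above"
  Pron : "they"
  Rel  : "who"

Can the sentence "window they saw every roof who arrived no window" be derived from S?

Ungrammatical

For S → NP VP, no prefix of the string parses as an NP.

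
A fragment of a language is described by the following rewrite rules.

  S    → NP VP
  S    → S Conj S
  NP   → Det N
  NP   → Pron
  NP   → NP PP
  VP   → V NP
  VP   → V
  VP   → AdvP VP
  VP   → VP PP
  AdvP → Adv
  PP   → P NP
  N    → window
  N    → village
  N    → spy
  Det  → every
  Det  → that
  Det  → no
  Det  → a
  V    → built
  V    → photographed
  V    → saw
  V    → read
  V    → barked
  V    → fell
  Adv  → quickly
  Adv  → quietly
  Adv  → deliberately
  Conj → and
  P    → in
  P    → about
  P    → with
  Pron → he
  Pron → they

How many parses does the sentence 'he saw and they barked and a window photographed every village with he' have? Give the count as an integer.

4

Two of the 4 distinct bracketings:
[S [S [NP [Pron he]] [VP [V saw]]] [Conj and] [S [S [NP [Pron they]] [VP [V barked]]] [Conj and] [S [NP [Det a] [N window]] [VP [V photographed] [NP [NP [Det every] [N village]] [PP [P with] [NP [Pron he]]]]]]]]
[S [S [NP [Pron he]] [VP [V saw]]] [Conj and] [S [S [NP [Pron they]] [VP [V barked]]] [Conj and] [S [NP [Det a] [N window]] [VP [VP [V photographed] [NP [Det every] [N village]]] [PP [P with] [NP [Pron he]]]]]]]
The difference turns on whether NP → NP PP is used at the relevant span, versus an alternative expansion of NP.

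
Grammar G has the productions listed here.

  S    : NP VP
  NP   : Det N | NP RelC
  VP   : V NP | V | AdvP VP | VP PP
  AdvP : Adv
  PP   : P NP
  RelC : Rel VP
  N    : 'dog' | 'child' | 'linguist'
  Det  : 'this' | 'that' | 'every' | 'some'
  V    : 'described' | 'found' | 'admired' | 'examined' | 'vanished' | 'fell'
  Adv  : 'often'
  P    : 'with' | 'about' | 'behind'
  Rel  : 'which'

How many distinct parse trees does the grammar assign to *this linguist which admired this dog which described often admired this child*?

The two bracketings:
[S [NP [NP [Det this] [N linguist]] [RelC [Rel which] [VP [V admired] [NP [NP [Det this] [N dog]] [RelC [Rel which] [VP [V described]]]]]]] [VP [AdvP [Adv often]] [VP [V admired] [NP [Det this] [N child]]]]]
[S [NP [NP [NP [Det this] [N linguist]] [RelC [Rel which] [VP [V admired] [NP [Det this] [N dog]]]]] [RelC [Rel which] [VP [V described]]]] [VP [AdvP [Adv often]] [VP [V admired] [NP [Det this] [N child]]]]]
The trees differ in how a recursive rule is bracketed over the same span.

2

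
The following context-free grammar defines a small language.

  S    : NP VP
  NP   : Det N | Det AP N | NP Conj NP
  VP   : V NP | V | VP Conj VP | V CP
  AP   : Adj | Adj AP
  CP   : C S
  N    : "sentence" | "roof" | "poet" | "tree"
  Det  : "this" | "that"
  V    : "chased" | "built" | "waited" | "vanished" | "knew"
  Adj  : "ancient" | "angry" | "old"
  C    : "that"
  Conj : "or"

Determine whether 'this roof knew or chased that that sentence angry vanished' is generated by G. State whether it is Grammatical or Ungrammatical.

An N word can never sit immediately before an Adj word in any string this grammar generates, so the substring 'sentence angry' rules out a derivation.

Ungrammatical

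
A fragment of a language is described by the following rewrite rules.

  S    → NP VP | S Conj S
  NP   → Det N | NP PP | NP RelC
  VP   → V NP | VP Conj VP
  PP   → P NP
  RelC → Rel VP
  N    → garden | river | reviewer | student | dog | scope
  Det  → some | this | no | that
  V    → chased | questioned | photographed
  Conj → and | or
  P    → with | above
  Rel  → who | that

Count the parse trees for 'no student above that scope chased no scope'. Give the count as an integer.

1

[S [NP [NP [Det no] [N student]] [PP [P above] [NP [Det that] [N scope]]]] [VP [V chased] [NP [Det no] [N scope]]]]
No rule offers an alternative attachment or grouping for any span, so this is the only derivation.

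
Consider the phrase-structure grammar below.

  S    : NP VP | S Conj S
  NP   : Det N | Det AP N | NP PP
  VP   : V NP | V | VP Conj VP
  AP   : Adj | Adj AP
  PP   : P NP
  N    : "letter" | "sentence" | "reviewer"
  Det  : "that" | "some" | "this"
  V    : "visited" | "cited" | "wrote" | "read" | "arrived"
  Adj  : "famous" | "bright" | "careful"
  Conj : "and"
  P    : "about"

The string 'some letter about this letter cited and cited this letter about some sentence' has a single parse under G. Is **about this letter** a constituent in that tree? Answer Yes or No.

Yes

[S [NP [NP [Det some] [N letter]] [PP [P about] [NP [Det this] [N letter]]]] [VP [VP [V cited]] [Conj and] [VP [V cited] [NP [NP [Det this] [N letter]] [PP [P about] [NP [Det some] [N sentence]]]]]]]
The words 'about this letter' are exhaustively dominated by a single PP node (built by PP → P NP), so they form a constituent.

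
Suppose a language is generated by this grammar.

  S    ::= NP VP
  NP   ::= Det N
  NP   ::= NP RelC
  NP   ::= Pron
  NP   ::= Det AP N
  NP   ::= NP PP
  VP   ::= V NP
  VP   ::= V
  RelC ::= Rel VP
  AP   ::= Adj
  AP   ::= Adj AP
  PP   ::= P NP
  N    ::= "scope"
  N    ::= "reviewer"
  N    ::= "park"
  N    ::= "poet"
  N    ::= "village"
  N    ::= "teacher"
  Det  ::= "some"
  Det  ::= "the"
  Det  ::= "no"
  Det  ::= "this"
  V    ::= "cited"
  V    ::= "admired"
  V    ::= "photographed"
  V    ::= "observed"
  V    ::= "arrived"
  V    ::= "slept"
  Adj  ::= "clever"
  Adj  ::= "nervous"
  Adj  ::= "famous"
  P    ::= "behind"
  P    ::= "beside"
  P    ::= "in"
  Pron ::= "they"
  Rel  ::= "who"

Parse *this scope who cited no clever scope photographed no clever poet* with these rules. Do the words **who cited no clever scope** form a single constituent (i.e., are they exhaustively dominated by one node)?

[S [NP [NP [Det this] [N scope]] [RelC [Rel who] [VP [V cited] [NP [Det no] [AP [Adj clever]] [N scope]]]]] [VP [V photographed] [NP [Det no] [AP [Adj clever]] [N poet]]]]
The words 'who cited no clever scope' are exhaustively dominated by a single RelC node (built by RelC → Rel VP), so they form a constituent.

Yes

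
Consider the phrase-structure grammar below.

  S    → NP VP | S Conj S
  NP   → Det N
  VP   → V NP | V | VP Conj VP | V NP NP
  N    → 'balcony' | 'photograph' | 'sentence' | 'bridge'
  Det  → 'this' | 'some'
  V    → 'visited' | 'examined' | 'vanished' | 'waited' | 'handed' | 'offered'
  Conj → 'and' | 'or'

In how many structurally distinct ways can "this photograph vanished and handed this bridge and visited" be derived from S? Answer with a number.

The two bracketings:
[S [NP [Det this] [N photograph]] [VP [VP [V vanished]] [Conj and] [VP [VP [V handed] [NP [Det this] [N bridge]]] [Conj and] [VP [V visited]]]]]
[S [NP [Det this] [N photograph]] [VP [VP [VP [V vanished]] [Conj and] [VP [V handed] [NP [Det this] [N bridge]]]] [Conj and] [VP [V visited]]]]
The trees differ in how a recursive rule is bracketed over the same span.

2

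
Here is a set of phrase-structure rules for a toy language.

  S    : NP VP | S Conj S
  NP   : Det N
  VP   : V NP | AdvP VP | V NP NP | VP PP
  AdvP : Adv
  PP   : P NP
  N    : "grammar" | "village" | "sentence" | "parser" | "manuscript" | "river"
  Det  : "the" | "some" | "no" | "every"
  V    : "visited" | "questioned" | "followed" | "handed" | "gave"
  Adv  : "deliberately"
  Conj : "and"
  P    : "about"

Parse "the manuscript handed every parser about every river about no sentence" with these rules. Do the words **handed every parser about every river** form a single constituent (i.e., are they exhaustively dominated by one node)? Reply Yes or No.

[S [NP [Det the] [N manuscript]] [VP [VP [VP [V handed] [NP [Det every] [N parser]]] [PP [P about] [NP [Det every] [N river]]]] [PP [P about] [NP [Det no] [N sentence]]]]]
The words 'handed every parser about every river' are exhaustively dominated by a single VP node (built by VP → VP PP), so they form a constituent.

Yes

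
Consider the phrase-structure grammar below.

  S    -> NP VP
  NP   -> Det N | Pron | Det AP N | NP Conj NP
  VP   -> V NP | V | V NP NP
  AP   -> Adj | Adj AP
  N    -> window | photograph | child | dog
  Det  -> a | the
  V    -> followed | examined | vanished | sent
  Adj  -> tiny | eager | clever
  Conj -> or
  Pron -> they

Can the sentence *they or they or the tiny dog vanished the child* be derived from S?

S
  NP
    NP
      Pron: they
    Conj: or
    NP
      NP
        Pron: they
      Conj: or
      NP
        Det: the
        AP
          Adj: tiny
        N: dog
  VP
    V: vanished
    NP
      Det: the
      N: child
The bracketing above is licensed at every node by one of the given productions, with S at the root.

Grammatical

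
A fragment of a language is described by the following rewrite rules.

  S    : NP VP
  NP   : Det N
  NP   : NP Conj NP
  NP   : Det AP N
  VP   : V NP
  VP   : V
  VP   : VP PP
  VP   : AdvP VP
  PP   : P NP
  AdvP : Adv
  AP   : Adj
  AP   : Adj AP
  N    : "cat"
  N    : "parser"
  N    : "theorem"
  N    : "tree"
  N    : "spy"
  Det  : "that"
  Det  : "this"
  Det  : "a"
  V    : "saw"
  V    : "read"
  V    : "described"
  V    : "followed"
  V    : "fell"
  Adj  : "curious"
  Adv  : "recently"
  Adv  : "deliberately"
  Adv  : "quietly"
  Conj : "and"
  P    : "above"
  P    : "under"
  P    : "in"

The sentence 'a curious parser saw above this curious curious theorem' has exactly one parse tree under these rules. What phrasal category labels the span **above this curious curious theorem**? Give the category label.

PP

S
  NP
    Det: a
    AP
      Adj: curious
    N: parser
  VP
    VP
      V: saw
    PP
      P: above
      NP
        Det: this
        AP
          Adj: curious
          AP
            Adj: curious
        N: theorem
The span 'above this curious curious theorem' is the PP node built by PP → P NP.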